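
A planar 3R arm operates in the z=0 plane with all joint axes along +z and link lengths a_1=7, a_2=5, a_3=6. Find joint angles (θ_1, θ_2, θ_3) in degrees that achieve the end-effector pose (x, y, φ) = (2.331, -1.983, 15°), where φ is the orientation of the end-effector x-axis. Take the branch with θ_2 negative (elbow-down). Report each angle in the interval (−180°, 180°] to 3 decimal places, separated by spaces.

wrist centre = target − a_3·(cos φ, sin φ) = (-3.4646, -3.5359)
cos θ_2 = (24.5058−7²−5²)/(2·7·5) = -0.7071; θ_2 = -134.9962° (elbow-down)
β = atan2(-3.5359,-3.4646) = -134.4160°; ψ = atan2(-3.5358,3.4647) = -45.5816°
θ_1 = β − ψ = -88.8343°
θ_3 = φ − θ_1 − θ_2 = -121.1695° (wrapped to (-180°,180°])

-88.834 -134.996 -121.169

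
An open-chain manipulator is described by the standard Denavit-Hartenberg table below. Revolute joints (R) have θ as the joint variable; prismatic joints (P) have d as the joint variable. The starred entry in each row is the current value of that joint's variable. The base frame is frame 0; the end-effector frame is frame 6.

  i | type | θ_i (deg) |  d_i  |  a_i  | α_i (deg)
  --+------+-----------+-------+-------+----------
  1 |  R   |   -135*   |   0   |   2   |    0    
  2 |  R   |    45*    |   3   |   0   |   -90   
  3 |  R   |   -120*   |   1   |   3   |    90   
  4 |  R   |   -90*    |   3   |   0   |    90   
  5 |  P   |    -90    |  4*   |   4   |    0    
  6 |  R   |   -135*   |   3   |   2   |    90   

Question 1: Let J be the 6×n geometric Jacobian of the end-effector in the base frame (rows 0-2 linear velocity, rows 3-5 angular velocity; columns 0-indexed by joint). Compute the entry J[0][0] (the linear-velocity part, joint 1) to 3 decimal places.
3.055

axis z_0 = ẑ; lever o_n−o_0 = (1.0000,-3.0555,-0.6712)
cross product → J_v[:, 0] = (3.0555,1.0000,-0.0000)
J_ω[:, 0] = z_0
entry J[0][0] = 3.0555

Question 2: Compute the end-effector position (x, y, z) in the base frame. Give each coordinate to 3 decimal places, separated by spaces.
1.000 -3.055 -0.671

after link 1: o_1 = (-1.4142, -1.4142, 0.0000)
after link 2: o_2 = (-1.4142, -1.4142, 3.0000)
after link 3: o_3 = (-0.4142, 0.0858, 5.5981)
after link 4: o_4 = (-0.4142, 2.6839, 4.0981)
after link 5: o_5 = (-0.4142, -2.7802, 2.6340)
after link 6: o_6 = (1.0000, -3.0555, -0.6712)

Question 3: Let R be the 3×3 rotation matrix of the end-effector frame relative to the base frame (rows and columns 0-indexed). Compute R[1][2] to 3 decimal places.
End-effector z-axis (col 2 of R) = (-0.7071,0.6124,-0.3536)
R[1][2] = 0.6124

0.612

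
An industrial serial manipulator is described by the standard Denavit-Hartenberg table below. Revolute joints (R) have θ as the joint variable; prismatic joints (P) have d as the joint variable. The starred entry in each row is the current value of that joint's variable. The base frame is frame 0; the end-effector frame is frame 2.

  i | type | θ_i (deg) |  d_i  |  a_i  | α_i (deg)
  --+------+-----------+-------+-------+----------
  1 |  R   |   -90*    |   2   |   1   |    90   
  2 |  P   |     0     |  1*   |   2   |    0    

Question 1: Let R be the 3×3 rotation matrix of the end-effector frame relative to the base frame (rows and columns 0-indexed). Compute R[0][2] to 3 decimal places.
End-effector z-axis (col 2 of R) = (-1.0000,-0.0000,0.0000)
R[0][2] = -1.0000

-1.000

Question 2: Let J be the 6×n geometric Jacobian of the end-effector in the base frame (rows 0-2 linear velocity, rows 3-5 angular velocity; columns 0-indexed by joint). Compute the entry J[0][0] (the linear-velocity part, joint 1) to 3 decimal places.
axis z_0 = ẑ; lever o_n−o_0 = (-1.0000,-3.0000,2.0000)
cross product → J_v[:, 0] = (3.0000,-1.0000,0.0000)
J_ω[:, 0] = z_0
entry J[0][0] = 3.0000

3.000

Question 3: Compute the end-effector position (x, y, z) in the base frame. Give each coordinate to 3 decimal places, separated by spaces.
-1.000 -3.000 2.000

after link 1: o_1 = (0.0000, -1.0000, 2.0000)
after link 2: o_2 = (-1.0000, -3.0000, 2.0000)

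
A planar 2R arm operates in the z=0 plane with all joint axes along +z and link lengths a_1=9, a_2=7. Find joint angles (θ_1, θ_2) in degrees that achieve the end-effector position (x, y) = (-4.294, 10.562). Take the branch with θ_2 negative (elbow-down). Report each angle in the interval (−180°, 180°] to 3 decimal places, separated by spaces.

cos θ_2 = (129.9943−9²−7²)/(2·9·7) = -0.0000; θ_2 = -90.0026° (elbow-down)
β = atan2(10.5620,-4.2940) = 112.1243°; ψ = atan2(-7.0000,8.9997) = -37.8760°
θ_1 = β − ψ = 150.0003°

150.000 -90.003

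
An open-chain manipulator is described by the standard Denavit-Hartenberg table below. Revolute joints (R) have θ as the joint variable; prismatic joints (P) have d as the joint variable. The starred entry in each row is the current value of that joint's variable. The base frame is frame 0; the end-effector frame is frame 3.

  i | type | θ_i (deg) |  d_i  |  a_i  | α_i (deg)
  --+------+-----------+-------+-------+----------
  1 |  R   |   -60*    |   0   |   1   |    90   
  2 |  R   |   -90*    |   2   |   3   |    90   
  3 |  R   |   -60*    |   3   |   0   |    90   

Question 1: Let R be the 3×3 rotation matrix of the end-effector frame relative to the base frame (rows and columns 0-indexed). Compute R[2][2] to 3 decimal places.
0.866

End-effector z-axis (col 2 of R) = (0.4330,0.2500,0.8660)
R[2][2] = 0.8660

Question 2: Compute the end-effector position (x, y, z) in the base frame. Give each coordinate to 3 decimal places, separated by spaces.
after link 1: o_1 = (0.5000, -0.8660, 0.0000)
after link 2: o_2 = (-1.2321, -1.8660, -3.0000)
after link 3: o_3 = (-2.7321, 0.7321, -3.0000)

-2.732 0.732 -3.000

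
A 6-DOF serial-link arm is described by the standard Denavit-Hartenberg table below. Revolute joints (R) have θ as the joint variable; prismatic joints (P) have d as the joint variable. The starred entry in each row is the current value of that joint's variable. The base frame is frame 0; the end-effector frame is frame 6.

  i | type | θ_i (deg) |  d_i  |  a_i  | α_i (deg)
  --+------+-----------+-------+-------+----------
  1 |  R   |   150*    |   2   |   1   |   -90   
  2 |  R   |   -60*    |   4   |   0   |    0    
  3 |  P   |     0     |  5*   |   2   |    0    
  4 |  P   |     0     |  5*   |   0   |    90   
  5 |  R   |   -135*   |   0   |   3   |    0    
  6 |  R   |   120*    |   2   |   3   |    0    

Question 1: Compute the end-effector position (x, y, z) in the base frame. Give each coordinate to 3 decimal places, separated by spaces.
after link 1: o_1 = (-0.8660, 0.5000, 2.0000)
after link 2: o_2 = (-2.8660, -2.9641, 2.0000)
after link 3: o_3 = (-6.2321, -6.7942, 3.7321)
after link 4: o_4 = (-8.7321, -11.1244, 3.7321)
after link 5: o_5 = (-6.7528, -9.8176, 1.8949)
after link 6: o_6 = (-6.1194, -9.2867, 5.4045)

-6.119 -9.287 5.404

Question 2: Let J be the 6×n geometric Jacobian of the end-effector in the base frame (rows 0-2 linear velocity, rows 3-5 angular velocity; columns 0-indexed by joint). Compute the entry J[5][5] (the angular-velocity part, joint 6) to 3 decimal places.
axis z_5 = (0.7500,-0.4330,0.5000); lever o_n−o_5 = (0.6335,0.5309,3.5095)
cross product → J_v[:, 5] = (-1.7851,-2.3154,0.6724)
J_ω[:, 5] = z_5
entry J[5][5] = 0.5000

0.500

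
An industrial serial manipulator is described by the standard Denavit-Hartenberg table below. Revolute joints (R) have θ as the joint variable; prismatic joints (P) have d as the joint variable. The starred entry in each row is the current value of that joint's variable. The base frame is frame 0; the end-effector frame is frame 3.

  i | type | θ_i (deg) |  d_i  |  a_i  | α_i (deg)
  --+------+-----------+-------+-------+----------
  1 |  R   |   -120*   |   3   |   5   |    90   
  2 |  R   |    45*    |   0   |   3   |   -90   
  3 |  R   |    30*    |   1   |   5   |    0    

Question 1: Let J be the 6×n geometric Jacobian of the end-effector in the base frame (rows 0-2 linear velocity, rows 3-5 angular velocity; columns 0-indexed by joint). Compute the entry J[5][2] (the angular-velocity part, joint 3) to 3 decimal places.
axis z_2 = (0.3536,0.6124,0.7071); lever o_n−o_2 = (0.9877,-3.2893,3.7690)
cross product → J_v[:, 2] = (4.6339,-0.6341,-1.7678)
J_ω[:, 2] = z_2
entry J[5][2] = 0.7071

0.707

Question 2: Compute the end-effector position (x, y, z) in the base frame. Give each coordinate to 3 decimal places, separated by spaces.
-2.573 -9.457 8.890

after link 1: o_1 = (-2.5000, -4.3301, 3.0000)
after link 2: o_2 = (-3.5607, -6.1672, 5.1213)
after link 3: o_3 = (-2.5730, -9.4565, 8.8903)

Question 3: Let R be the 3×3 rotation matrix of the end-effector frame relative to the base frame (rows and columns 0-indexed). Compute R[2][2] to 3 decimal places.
0.707

End-effector z-axis (col 2 of R) = (0.3536,0.6124,0.7071)
R[2][2] = 0.7071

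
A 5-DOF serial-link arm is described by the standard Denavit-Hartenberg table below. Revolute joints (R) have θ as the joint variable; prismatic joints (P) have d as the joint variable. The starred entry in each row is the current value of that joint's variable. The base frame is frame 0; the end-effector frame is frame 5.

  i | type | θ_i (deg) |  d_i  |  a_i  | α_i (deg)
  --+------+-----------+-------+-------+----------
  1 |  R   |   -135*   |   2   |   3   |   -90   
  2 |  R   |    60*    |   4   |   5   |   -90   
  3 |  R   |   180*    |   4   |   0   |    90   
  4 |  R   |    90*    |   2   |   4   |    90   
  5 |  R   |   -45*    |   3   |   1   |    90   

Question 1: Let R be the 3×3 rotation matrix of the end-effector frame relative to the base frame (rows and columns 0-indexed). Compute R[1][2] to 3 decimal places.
-0.933

End-effector z-axis (col 2 of R) = (0.0670,-0.9330,0.3536)
R[1][2] = -0.9330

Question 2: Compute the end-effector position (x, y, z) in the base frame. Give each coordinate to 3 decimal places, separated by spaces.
4.418 0.589 -4.086

after link 1: o_1 = (-2.1213, -2.1213, 2.0000)
after link 2: o_2 = (-1.0607, -6.7175, -2.3301)
after link 3: o_3 = (1.3888, -4.2680, -4.3301)
after link 4: o_4 = (2.4241, -0.4043, -6.3301)
after link 5: o_5 = (4.4178, 0.5894, -4.0856)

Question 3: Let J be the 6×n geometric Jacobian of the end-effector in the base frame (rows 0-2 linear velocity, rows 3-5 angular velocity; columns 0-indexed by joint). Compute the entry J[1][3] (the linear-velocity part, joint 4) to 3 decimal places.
axis z_3 = (-0.7071,0.7071,-0.0000); lever o_n−o_3 = (3.0289,4.8574,0.2445)
cross product → J_v[:, 3] = (0.1729,0.1729,-5.5765)
J_ω[:, 3] = z_3
entry J[1][3] = 0.1729

0.173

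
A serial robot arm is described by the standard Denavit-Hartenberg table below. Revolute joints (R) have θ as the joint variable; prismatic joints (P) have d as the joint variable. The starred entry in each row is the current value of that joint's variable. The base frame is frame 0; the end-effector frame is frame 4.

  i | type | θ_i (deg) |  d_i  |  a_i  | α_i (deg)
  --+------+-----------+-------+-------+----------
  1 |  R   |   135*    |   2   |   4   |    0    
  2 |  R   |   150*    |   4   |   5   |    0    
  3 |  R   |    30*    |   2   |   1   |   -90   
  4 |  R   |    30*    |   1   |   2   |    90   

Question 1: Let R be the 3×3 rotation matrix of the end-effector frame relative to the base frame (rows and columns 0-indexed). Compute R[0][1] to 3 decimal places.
End-effector y-axis (col 1 of R) = (0.7071,0.7071,0.0000)
R[0][1] = 0.7071

0.707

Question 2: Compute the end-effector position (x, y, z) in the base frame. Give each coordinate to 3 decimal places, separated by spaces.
after link 1: o_1 = (-2.8284, 2.8284, 2.0000)
after link 2: o_2 = (-1.5343, -2.0012, 6.0000)
after link 3: o_3 = (-0.8272, -2.7083, 8.0000)
after link 4: o_4 = (1.1046, -3.2259, 7.0000)

1.105 -3.226 7.000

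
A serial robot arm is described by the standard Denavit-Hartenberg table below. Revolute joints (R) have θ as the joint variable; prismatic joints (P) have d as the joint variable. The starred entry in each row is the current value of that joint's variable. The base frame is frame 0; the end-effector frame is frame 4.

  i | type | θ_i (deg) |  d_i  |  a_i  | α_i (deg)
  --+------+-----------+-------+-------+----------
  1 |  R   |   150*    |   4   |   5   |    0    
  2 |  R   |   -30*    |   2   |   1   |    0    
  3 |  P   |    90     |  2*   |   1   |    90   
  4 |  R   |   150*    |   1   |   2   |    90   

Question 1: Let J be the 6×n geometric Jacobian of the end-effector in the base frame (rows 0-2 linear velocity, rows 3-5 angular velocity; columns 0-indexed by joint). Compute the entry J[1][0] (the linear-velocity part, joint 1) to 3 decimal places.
axis z_0 = ẑ; lever o_n−o_0 = (-4.6962,4.5981,9.0000)
cross product → J_v[:, 0] = (-4.5981,-4.6962,0.0000)
J_ω[:, 0] = z_0
entry J[1][0] = -4.6962

-4.696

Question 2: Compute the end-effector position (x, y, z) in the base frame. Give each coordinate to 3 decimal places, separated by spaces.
-4.696 4.598 9.000

after link 1: o_1 = (-4.3301, 2.5000, 4.0000)
after link 2: o_2 = (-4.8301, 3.3660, 6.0000)
after link 3: o_3 = (-5.6962, 2.8660, 8.0000)
after link 4: o_4 = (-4.6962, 4.5981, 9.0000)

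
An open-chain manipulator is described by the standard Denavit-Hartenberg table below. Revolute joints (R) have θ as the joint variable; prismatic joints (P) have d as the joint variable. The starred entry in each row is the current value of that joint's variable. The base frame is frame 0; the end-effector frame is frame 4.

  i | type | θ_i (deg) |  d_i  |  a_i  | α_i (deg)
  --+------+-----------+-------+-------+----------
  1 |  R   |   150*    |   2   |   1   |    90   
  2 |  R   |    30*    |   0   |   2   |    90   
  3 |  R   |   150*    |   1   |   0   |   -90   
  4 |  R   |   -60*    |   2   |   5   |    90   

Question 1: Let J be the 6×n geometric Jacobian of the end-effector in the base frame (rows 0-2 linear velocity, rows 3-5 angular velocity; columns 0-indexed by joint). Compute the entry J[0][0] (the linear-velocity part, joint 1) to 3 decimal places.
axis z_0 = ẑ; lever o_n−o_0 = (-2.5413,0.9106,-3.1986)
cross product → J_v[:, 0] = (-0.9106,-2.5413,0.0000)
J_ω[:, 0] = z_0
entry J[0][0] = -0.9106

-0.911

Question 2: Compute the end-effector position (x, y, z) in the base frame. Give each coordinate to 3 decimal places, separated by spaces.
after link 1: o_1 = (-0.8660, 0.5000, 2.0000)
after link 2: o_2 = (-2.3660, 1.3660, 3.0000)
after link 3: o_3 = (-2.7990, 1.6160, 2.1340)
after link 4: o_4 = (-2.5413, 0.9106, -3.1986)

-2.541 0.911 -3.199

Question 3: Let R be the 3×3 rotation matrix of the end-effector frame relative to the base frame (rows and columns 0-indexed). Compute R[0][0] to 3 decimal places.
End-effector x-axis (col 0 of R) = (0.0748,0.2455,-0.9665)
R[0][0] = 0.0748

0.075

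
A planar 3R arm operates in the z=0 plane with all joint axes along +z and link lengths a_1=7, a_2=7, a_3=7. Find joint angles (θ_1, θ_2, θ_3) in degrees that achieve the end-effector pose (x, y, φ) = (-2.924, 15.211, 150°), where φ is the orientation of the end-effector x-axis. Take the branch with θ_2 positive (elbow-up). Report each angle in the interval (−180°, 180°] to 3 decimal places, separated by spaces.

wrist centre = target − a_3·(cos φ, sin φ) = (3.1382, 11.7110)
cos θ_2 = (146.9957−7²−7²)/(2·7·7) = 0.5000; θ_2 = 60.0029° (elbow-up)
β = atan2(11.7110,3.1382) = 74.9990°; ψ = atan2(6.0624,10.4997) = 30.0015°
θ_1 = β − ψ = 44.9975°
θ_3 = φ − θ_1 − θ_2 = 44.9996° (wrapped to (-180°,180°])

44.998 60.003 45.000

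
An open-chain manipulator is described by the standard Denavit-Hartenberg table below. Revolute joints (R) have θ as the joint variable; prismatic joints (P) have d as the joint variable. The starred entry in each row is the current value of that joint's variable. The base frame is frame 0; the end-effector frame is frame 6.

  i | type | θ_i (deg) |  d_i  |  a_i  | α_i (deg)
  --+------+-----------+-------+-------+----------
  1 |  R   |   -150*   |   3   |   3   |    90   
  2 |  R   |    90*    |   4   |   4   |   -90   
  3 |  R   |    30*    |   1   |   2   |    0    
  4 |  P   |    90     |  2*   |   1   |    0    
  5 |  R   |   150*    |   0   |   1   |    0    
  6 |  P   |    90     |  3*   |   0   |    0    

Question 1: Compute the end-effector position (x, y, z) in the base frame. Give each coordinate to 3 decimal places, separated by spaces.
1.031 4.214 8.232

after link 1: o_1 = (-2.5981, -1.5000, 3.0000)
after link 2: o_2 = (-4.5981, 1.9641, 7.0000)
after link 3: o_3 = (-3.2321, 1.5981, 8.7321)
after link 4: o_4 = (-1.0670, 1.8481, 8.2321)
after link 5: o_5 = (-1.5670, 2.7141, 8.2321)
after link 6: o_6 = (1.0311, 4.2141, 8.2321)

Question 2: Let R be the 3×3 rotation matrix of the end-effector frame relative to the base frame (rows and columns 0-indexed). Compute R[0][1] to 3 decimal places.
0.500

End-effector y-axis (col 1 of R) = (0.5000,-0.8660,0.0000)
R[0][1] = 0.5000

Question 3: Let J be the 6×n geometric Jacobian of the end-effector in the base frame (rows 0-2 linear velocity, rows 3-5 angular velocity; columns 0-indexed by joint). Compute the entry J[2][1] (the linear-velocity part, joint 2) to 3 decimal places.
-6.000

axis z_1 = (-0.5000,0.8660,0.0000); lever o_n−o_1 = (3.6292,5.7141,5.2321)
cross product → J_v[:, 1] = (4.5311,2.6160,-6.0000)
J_ω[:, 1] = z_1
entry J[2][1] = -6.0000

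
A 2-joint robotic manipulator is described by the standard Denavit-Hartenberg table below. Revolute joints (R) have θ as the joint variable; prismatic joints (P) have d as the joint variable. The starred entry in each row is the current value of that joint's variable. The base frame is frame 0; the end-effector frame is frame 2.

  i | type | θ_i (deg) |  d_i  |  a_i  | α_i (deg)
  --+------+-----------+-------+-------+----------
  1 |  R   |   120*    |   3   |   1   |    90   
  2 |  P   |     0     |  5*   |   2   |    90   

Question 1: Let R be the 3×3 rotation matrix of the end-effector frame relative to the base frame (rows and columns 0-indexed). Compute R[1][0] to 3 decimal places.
End-effector x-axis (col 0 of R) = (-0.5000,0.8660,0.0000)
R[1][0] = 0.8660

0.866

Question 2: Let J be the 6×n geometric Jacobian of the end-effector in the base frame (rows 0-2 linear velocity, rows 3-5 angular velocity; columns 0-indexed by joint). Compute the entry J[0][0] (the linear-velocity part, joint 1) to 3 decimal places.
axis z_0 = ẑ; lever o_n−o_0 = (2.8301,5.0981,3.0000)
cross product → J_v[:, 0] = (-5.0981,2.8301,0.0000)
J_ω[:, 0] = z_0
entry J[0][0] = -5.0981

-5.098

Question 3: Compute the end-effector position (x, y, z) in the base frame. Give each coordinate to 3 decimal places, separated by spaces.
2.830 5.098 3.000

after link 1: o_1 = (-0.5000, 0.8660, 3.0000)
after link 2: o_2 = (2.8301, 5.0981, 3.0000)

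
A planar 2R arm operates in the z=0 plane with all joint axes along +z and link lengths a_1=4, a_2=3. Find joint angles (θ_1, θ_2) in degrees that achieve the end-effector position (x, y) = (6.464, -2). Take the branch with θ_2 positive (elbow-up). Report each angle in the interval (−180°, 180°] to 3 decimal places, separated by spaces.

-30.003 30.006

cos θ_2 = (45.7833−4²−3²)/(2·4·3) = 0.8660; θ_2 = 30.0063° (elbow-up)
β = atan2(-2.0000,6.4640) = -17.1924°; ψ = atan2(1.5003,6.5979) = 12.8105°
θ_1 = β − ψ = -30.0029°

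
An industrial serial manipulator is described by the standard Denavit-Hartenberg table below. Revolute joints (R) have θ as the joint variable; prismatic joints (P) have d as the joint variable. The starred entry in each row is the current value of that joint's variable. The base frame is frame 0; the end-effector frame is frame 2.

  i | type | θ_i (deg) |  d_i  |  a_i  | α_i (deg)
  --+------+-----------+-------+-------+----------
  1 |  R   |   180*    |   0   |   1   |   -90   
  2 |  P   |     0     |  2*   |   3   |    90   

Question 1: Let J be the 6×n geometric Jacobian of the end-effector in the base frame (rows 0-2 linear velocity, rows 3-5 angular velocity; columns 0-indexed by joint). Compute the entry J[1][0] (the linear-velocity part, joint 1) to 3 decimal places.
axis z_0 = ẑ; lever o_n−o_0 = (-4.0000,-2.0000,0.0000)
cross product → J_v[:, 0] = (2.0000,-4.0000,0.0000)
J_ω[:, 0] = z_0
entry J[1][0] = -4.0000

-4.000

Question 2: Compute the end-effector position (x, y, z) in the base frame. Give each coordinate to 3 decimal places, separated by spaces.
after link 1: o_1 = (-1.0000, 0.0000, 0.0000)
after link 2: o_2 = (-4.0000, -2.0000, 0.0000)

-4.000 -2.000 0.000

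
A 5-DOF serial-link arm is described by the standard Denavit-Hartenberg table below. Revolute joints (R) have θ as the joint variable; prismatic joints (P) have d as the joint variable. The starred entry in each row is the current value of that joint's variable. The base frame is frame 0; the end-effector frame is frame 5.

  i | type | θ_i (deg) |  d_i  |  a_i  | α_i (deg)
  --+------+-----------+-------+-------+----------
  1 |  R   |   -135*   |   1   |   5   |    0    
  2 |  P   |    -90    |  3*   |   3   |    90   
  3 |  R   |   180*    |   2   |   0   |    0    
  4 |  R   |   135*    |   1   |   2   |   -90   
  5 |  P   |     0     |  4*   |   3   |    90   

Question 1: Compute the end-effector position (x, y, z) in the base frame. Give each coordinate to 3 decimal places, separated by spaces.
after link 1: o_1 = (-3.5355, -3.5355, 1.0000)
after link 2: o_2 = (-5.6569, -1.4142, 4.0000)
after link 3: o_3 = (-4.2426, -0.0000, 4.0000)
after link 4: o_4 = (-4.5355, 1.7071, 2.5858)
after link 5: o_5 = (-8.0355, 5.2071, 3.2929)

-8.036 5.207 3.293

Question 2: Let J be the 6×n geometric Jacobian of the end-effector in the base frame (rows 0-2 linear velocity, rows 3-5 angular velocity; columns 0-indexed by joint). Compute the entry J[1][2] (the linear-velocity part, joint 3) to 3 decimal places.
axis z_2 = (0.7071,0.7071,0.0000); lever o_n−o_2 = (-2.3787,6.6213,-0.7071)
cross product → J_v[:, 2] = (-0.5000,0.5000,6.3640)
J_ω[:, 2] = z_2
entry J[1][2] = 0.5000

0.500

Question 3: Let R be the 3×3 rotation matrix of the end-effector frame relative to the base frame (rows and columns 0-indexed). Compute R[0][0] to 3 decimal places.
-0.500

End-effector x-axis (col 0 of R) = (-0.5000,0.5000,-0.7071)
R[0][0] = -0.5000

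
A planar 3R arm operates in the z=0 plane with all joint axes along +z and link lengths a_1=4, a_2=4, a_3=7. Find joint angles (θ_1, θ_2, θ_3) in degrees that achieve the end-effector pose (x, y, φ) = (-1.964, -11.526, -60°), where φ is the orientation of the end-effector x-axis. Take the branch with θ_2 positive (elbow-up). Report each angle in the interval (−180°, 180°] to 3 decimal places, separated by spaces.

-150.008 30.015 59.993

wrist centre = target − a_3·(cos φ, sin φ) = (-5.4640, -5.4638)
cos θ_2 = (59.7086−4²−4²)/(2·4·4) = 0.8659; θ_2 = 30.0149° (elbow-up)
β = atan2(-5.4638,-5.4640) = -135.0009°; ψ = atan2(2.0009,7.4636) = 15.0075°
θ_1 = β − ψ = -150.0084°
θ_3 = φ − θ_1 − θ_2 = 59.9935° (wrapped to (-180°,180°])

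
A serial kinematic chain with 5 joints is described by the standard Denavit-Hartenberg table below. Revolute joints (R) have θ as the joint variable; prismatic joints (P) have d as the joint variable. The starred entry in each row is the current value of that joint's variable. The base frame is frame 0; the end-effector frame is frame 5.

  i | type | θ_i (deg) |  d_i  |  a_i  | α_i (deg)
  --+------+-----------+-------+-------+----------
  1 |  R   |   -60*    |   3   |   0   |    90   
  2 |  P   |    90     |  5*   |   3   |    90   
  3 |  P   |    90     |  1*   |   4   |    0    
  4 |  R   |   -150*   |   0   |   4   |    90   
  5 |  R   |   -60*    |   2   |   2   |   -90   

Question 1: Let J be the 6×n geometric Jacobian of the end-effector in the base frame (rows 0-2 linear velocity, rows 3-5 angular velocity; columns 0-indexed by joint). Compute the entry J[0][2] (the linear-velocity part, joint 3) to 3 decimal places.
prismatic axis z_2 = (0.5000,-0.8660,-0.0000)
J_v[:, 2] = z_2; J_ω[:, 2] = (0,0,0)
entry J[0][2] = 0.5000

0.500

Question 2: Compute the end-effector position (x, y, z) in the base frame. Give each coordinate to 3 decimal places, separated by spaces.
after link 1: o_1 = (0.0000, 0.0000, 3.0000)
after link 2: o_2 = (-4.3301, -2.5000, 6.0000)
after link 3: o_3 = (-7.2942, -5.3660, 6.0000)
after link 4: o_4 = (-4.2942, -3.6340, 8.0000)
after link 5: o_5 = (-3.5442, -1.2010, 6.7679)

-3.544 -1.201 6.768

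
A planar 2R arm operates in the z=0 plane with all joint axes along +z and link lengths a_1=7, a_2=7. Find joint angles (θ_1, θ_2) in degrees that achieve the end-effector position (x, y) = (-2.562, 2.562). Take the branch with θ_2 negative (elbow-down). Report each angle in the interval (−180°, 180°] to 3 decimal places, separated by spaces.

-149.999 -150.002

cos θ_2 = (13.1277−7²−7²)/(2·7·7) = -0.8660; θ_2 = -150.0021° (elbow-down)
β = atan2(2.5620,-2.5620) = 135.0000°; ψ = atan2(-3.4998,0.9377) = -75.0011°
θ_1 = β − ψ = 210.0011°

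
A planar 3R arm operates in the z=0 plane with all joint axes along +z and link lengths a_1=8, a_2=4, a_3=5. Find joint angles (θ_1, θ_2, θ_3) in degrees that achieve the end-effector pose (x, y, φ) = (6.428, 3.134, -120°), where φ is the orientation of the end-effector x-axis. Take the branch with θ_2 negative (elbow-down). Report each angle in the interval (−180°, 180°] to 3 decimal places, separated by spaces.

49.795 -30.006 -139.789

wrist centre = target − a_3·(cos φ, sin φ) = (8.9280, 7.4641)
cos θ_2 = (135.4224−8²−4²)/(2·8·4) = 0.8660; θ_2 = -30.0058° (elbow-down)
β = atan2(7.4641,8.9280) = 39.8968°; ψ = atan2(-2.0004,11.4639) = -9.8980°
θ_1 = β − ψ = 49.7948°
θ_3 = φ − θ_1 − θ_2 = -139.7890° (wrapped to (-180°,180°])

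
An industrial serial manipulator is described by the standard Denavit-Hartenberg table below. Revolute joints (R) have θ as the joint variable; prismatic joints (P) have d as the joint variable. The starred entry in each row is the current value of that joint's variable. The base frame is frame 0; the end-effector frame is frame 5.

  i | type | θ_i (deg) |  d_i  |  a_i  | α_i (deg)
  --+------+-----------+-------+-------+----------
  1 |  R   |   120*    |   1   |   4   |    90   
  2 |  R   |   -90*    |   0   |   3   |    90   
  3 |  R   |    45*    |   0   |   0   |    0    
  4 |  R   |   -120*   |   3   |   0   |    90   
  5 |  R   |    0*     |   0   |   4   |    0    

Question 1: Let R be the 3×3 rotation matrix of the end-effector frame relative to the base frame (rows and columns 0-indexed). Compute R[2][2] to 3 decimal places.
End-effector z-axis (col 2 of R) = (-0.2241,-0.1294,0.9659)
R[2][2] = 0.9659

0.966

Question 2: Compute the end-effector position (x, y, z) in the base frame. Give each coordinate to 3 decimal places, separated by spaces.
after link 1: o_1 = (-2.0000, 3.4641, 1.0000)
after link 2: o_2 = (-2.0000, 3.4641, -2.0000)
after link 3: o_3 = (-2.0000, 3.4641, -2.0000)
after link 4: o_4 = (-0.5000, 0.8660, -2.0000)
after link 5: o_5 = (-3.8461, -1.0658, -3.0353)

-3.846 -1.066 -3.035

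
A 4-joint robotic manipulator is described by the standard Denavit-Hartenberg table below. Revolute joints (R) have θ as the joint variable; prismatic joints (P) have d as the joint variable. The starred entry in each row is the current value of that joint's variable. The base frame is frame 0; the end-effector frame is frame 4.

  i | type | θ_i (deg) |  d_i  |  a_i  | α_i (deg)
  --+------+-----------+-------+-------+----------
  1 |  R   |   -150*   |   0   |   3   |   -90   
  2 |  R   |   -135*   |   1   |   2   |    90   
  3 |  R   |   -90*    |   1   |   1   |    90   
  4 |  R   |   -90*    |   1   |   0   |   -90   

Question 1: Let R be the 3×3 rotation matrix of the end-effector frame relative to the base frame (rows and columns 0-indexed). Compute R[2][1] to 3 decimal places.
0.707

End-effector y-axis (col 1 of R) = (0.6124,0.3536,0.7071)
R[2][1] = 0.7071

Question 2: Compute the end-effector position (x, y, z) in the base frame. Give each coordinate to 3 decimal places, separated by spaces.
-1.373 -0.793 0.000

after link 1: o_1 = (-2.5981, -1.5000, 0.0000)
after link 2: o_2 = (-0.8733, -1.6589, 1.4142)
after link 3: o_3 = (-0.7610, -0.4393, 0.7071)
after link 4: o_4 = (-1.3733, -0.7929, 0.0000)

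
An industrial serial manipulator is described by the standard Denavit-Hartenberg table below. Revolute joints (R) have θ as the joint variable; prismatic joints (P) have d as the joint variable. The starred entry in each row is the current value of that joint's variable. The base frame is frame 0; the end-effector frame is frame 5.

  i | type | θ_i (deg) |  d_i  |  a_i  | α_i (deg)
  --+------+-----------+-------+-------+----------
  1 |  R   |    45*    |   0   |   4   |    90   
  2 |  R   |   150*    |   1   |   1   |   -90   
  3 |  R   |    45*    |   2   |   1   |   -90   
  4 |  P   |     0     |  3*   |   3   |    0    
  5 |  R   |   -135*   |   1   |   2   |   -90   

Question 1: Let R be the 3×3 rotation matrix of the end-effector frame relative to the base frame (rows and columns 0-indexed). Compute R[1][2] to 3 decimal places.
End-effector z-axis (col 2 of R) = (-0.9097,-0.2026,-0.3624)
R[1][2] = -0.2026

-0.203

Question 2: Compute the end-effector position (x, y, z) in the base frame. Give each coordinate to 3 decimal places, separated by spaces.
-0.964 4.207 -2.957

after link 1: o_1 = (2.8284, 2.8284, 0.0000)
after link 2: o_2 = (2.9232, 1.5089, 0.5000)
after link 3: o_3 = (1.2830, 0.8688, -0.8785)
after link 4: o_4 = (-1.7170, 3.8688, -0.8785)
after link 5: o_5 = (-0.9645, 4.2071, -2.9568)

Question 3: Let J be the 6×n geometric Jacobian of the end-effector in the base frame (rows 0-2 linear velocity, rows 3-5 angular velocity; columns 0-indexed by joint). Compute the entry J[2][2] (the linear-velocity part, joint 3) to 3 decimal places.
-2.328

axis z_2 = (-0.3536,-0.3536,-0.8660); lever o_n−o_2 = (-3.8876,2.6982,-3.4568)
cross product → J_v[:, 2] = (3.5588,2.1446,-2.3284)
J_ω[:, 2] = z_2
entry J[2][2] = -2.3284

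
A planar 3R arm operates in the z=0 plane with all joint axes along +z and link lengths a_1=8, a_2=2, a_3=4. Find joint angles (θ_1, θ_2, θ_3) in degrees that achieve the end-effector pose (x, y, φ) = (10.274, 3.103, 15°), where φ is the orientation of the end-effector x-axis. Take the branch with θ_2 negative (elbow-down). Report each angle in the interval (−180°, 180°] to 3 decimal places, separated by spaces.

29.995 -135.013 120.018

wrist centre = target − a_3·(cos φ, sin φ) = (6.4103, 2.0677)
cos θ_2 = (45.3674−8²−2²)/(2·8·2) = -0.7073; θ_2 = -135.0132° (elbow-down)
β = atan2(2.0677,6.4103) = 17.8778°; ψ = atan2(-1.4139,6.5855) = -12.1174°
θ_1 = β − ψ = 29.9951°
θ_3 = φ − θ_1 − θ_2 = 120.0180° (wrapped to (-180°,180°])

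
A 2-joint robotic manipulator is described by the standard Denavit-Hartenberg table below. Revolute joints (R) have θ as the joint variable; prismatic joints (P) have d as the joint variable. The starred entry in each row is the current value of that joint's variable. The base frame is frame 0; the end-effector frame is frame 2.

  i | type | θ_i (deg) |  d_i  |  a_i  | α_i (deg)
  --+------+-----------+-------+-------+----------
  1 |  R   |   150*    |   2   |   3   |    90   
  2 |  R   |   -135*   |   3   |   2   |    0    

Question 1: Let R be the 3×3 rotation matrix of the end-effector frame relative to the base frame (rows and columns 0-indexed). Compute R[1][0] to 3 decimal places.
-0.354

End-effector x-axis (col 0 of R) = (0.6124,-0.3536,-0.7071)
R[1][0] = -0.3536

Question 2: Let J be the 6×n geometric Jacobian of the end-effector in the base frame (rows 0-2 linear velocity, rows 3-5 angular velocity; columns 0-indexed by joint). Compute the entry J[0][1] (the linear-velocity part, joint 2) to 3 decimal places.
axis z_1 = (0.5000,0.8660,0.0000); lever o_n−o_1 = (2.7247,1.8910,-1.4142)
cross product → J_v[:, 1] = (-1.2247,0.7071,-1.4142)
J_ω[:, 1] = z_1
entry J[0][1] = -1.2247

-1.225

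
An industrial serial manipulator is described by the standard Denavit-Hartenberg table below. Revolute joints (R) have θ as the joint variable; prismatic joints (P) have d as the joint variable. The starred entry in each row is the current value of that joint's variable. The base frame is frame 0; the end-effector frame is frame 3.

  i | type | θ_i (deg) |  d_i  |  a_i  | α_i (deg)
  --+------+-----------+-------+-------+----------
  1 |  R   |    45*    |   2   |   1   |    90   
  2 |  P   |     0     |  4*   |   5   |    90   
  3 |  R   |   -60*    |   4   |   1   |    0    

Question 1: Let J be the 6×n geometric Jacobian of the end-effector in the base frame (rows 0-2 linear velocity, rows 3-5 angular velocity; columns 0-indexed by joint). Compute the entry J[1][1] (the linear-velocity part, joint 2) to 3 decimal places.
-0.707

prismatic axis z_1 = (0.7071,-0.7071,0.0000)
J_v[:, 1] = z_1; J_ω[:, 1] = (0,0,0)
entry J[1][1] = -0.7071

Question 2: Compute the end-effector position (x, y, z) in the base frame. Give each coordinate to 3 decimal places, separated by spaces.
after link 1: o_1 = (0.7071, 0.7071, 2.0000)
after link 2: o_2 = (7.0711, 1.4142, 2.0000)
after link 3: o_3 = (6.8122, 2.3801, -2.0000)

6.812 2.380 -2.000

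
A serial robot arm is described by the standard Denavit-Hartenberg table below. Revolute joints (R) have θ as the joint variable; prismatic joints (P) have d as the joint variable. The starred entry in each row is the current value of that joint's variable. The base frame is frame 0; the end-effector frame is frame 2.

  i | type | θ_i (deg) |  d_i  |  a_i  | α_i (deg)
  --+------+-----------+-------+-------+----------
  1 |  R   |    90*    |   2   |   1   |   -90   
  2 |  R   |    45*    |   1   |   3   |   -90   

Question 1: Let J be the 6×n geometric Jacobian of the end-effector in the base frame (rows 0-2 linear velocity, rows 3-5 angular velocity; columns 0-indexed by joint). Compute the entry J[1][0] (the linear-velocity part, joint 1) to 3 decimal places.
-1.000

axis z_0 = ẑ; lever o_n−o_0 = (-1.0000,3.1213,-0.1213)
cross product → J_v[:, 0] = (-3.1213,-1.0000,0.0000)
J_ω[:, 0] = z_0
entry J[1][0] = -1.0000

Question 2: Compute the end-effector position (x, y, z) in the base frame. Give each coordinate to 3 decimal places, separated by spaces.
after link 1: o_1 = (0.0000, 1.0000, 2.0000)
after link 2: o_2 = (-1.0000, 3.1213, -0.1213)

-1.000 3.121 -0.121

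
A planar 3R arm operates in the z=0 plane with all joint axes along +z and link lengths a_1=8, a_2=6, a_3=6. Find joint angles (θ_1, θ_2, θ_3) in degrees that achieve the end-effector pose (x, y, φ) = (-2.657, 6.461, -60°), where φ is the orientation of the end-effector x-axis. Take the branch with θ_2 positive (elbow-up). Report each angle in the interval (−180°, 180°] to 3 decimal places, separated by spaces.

wrist centre = target − a_3·(cos φ, sin φ) = (-5.6570, 11.6572)
cos θ_2 = (167.8909−8²−6²)/(2·8·6) = 0.7072; θ_2 = 44.9927° (elbow-up)
β = atan2(11.6572,-5.6570) = 115.8864°; ψ = atan2(4.2421,12.2432) = 19.1105°
θ_1 = β − ψ = 96.7759°
θ_3 = φ − θ_1 − θ_2 = 158.2314° (wrapped to (-180°,180°])

96.776 44.993 158.231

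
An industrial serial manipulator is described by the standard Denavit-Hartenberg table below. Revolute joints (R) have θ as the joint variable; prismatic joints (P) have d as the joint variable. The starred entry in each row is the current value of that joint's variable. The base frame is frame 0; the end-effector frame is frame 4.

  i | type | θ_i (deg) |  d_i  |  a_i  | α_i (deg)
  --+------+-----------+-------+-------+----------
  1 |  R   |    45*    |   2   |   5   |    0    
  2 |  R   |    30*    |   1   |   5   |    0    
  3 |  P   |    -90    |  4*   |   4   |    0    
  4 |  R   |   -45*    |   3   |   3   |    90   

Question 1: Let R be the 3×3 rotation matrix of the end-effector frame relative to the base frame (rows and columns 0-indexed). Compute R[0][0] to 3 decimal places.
0.500

End-effector x-axis (col 0 of R) = (0.5000,-0.8660,0.0000)
R[0][0] = 0.5000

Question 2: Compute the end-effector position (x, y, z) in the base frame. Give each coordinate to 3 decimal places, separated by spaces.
10.193 4.732 10.000

after link 1: o_1 = (3.5355, 3.5355, 2.0000)
after link 2: o_2 = (4.8296, 8.3652, 3.0000)
after link 3: o_3 = (8.6933, 7.3299, 7.0000)
after link 4: o_4 = (10.1933, 4.7318, 10.0000)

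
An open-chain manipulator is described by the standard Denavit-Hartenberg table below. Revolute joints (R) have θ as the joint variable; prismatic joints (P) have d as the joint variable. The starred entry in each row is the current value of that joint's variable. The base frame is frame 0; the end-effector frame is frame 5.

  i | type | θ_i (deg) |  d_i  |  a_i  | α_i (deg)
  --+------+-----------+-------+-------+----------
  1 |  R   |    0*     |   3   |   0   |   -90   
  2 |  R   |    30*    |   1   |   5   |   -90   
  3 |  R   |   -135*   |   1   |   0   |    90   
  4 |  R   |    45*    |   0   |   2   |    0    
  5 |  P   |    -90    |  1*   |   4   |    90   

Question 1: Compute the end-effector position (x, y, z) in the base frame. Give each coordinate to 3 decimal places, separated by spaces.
after link 1: o_1 = (0.0000, 0.0000, 3.0000)
after link 2: o_2 = (4.3301, 1.0000, 0.5000)
after link 3: o_3 = (3.8301, 1.0000, -0.3660)
after link 4: o_4 = (2.2570, 2.0000, -1.0908)
after link 5: o_5 = (1.3268, 3.2929, 2.7123)

1.327 3.293 2.712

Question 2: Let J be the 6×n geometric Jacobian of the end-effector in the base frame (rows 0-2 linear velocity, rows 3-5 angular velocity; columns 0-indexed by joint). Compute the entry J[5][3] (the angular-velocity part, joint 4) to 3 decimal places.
axis z_3 = (-0.6124,-0.7071,0.3536); lever o_n−o_3 = (-2.5033,2.2929,3.0783)
cross product → J_v[:, 3] = (-2.9873,1.0000,-3.1742)
J_ω[:, 3] = z_3
entry J[5][3] = 0.3536

0.354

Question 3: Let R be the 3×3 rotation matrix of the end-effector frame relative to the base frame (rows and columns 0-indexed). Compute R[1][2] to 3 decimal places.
-0.500

End-effector z-axis (col 2 of R) = (0.7866,-0.5000,0.3624)
R[1][2] = -0.5000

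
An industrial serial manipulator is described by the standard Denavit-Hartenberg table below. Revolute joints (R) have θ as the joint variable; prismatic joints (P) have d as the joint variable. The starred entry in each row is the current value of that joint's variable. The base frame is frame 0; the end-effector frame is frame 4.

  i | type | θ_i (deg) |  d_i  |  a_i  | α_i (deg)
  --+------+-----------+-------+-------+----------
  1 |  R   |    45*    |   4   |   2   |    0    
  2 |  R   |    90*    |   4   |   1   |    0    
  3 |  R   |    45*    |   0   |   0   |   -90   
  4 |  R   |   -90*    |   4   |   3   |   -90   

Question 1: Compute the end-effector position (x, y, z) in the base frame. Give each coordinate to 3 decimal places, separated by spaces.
0.707 -1.879 11.000

after link 1: o_1 = (1.4142, 1.4142, 4.0000)
after link 2: o_2 = (0.7071, 2.1213, 8.0000)
after link 3: o_3 = (0.7071, 2.1213, 8.0000)
after link 4: o_4 = (0.7071, -1.8787, 11.0000)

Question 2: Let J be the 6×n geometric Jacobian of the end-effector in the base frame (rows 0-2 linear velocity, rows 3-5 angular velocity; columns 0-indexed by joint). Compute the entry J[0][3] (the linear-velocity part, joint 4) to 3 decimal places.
axis z_3 = (-0.0000,-1.0000,0.0000); lever o_n−o_3 = (-0.0000,-4.0000,3.0000)
cross product → J_v[:, 3] = (-3.0000,0.0000,-0.0000)
J_ω[:, 3] = z_3
entry J[0][3] = -3.0000

-3.000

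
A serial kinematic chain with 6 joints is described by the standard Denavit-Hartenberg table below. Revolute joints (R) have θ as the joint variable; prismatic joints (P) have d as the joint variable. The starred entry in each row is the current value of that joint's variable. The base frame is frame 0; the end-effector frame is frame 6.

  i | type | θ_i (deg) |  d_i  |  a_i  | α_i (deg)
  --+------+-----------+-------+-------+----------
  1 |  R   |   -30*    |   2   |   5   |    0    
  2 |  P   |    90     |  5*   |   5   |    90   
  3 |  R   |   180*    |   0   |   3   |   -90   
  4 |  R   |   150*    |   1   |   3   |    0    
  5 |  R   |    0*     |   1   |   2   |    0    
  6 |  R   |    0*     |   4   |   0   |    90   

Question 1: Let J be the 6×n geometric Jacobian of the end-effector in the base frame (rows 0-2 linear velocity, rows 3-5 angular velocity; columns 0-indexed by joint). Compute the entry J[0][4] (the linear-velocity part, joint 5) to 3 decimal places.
2.000

axis z_4 = (0.0000,-0.0000,-1.0000); lever o_n−o_4 = (0.0000,2.0000,-5.0000)
cross product → J_v[:, 4] = (2.0000,0.0000,0.0000)
J_ω[:, 4] = z_4
entry J[0][4] = 2.0000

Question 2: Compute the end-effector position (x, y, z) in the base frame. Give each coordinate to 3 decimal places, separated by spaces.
after link 1: o_1 = (4.3301, -2.5000, 2.0000)
after link 2: o_2 = (6.8301, 1.8301, 7.0000)
after link 3: o_3 = (5.3301, -0.7679, 7.0000)
after link 4: o_4 = (5.3301, 2.2321, 6.0000)
after link 5: o_5 = (5.3301, 4.2321, 5.0000)
after link 6: o_6 = (5.3301, 4.2321, 1.0000)

5.330 4.232 1.000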